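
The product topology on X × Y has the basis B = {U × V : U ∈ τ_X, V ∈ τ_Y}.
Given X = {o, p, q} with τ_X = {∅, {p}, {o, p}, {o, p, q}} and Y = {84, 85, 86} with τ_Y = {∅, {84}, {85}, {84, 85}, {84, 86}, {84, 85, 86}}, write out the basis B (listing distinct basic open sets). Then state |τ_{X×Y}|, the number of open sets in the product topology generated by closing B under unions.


Basis B = {∅ × ∅, {p} × {84}, {p} × {85}, {o, p} × {84}, {o, p} × {85}, {p} × {84, 85}, {p} × {84, 86}, {o, p, q} × {84}, {o, p, q} × {85}, {p} × {84, 85, 86}, {o, p} × {84, 85}, {o, p} × {84, 86}, {o, p} × {84, 85, 86}, {o, p, q} × {84, 85}, {o, p, q} × {84, 86}, {o, p, q} × {84, 85, 86}}; |τ_{X×Y}| = 40.

Enumerate products U × V with U ∈ τ_X, V ∈ τ_Y (deduplicated):
  ∅ × ∅ = {} (∅)
  {p} × {84} = {(p,84)}
  {p} × {85} = {(p,85)}
  {o, p} × {84} = {(o,84), (p,84)}
  {o, p} × {85} = {(o,85), (p,85)}
  {p} × {84, 85} = {(p,84), (p,85)}
  {p} × {84, 86} = {(p,84), (p,86)}
  {o, p, q} × {84} = {(o,84), (p,84), (q,84)}
  {o, p, q} × {85} = {(o,85), (p,85), (q,85)}
  {p} × {84, 85, 86} = {(p,84), (p,85), (p,86)}
  {o, p} × {84, 85} = {(o,84), (o,85), (p,84), (p,85)}
  {o, p} × {84, 86} = {(o,84), (o,86), (p,84), (p,86)}
  {o, p} × {84, 85, 86} = {(o,84), (o,85), (o,86), (p,84), (p,85), (p,86)}
  {o, p, q} × {84, 85} = {(o,84), (o,85), (p,84), (p,85), (q,84), (q,85)}
  {o, p, q} × {84, 86} = {(o,84), (o,86), (p,84), (p,86), (q,84), (q,86)}
  {o, p, q} × {84, 85, 86} = {(o,84), (o,85), (o,86), (p,84), (p,85), (p,86), (q,84), (q,85), (q,86)}
These 16 distinct sets form the basis B.
Close under arbitrary unions to get τ_{X×Y}; counting gives |τ_{X×Y}| = 40.


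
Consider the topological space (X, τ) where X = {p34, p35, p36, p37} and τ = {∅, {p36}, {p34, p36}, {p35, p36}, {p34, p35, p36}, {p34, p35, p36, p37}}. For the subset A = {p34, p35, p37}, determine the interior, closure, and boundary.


int(A) = ∅, cl(A) = {p34, p35, p37}, ∂A = {p34, p35, p37}.

Closed sets in (X, τ) are complements of opens:
  closed(X, τ) = {∅, {p37}, {p34, p37}, {p35, p37}, {p34, p35, p37}, {p34, p35, p36, p37}}.
int(A) = ⋃ {U ∈ τ : U ⊆ A}. Opens contained in A: ∅.
Taking the union of these: int(A) = ∅.
cl(A) = ⋂ {C closed : A ⊆ C}. Closed sets containing A: {p34, p35, p37}, {p34, p35, p36, p37}.
Intersecting these: cl(A) = {p34, p35, p37}.
∂A = cl(A) ∖ int(A) = {p34, p35, p37} ∖ ∅ = {p34, p35, p37}.


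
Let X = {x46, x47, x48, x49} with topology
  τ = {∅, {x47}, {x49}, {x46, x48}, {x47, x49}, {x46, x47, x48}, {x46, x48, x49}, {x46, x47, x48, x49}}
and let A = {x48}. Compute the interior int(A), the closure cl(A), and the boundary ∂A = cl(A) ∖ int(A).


int(A) = ∅, cl(A) = {x46, x48}, ∂A = {x46, x48}.

Closed sets in (X, τ) are complements of opens:
  closed(X, τ) = {∅, {x47}, {x49}, {x46, x48}, {x47, x49}, {x46, x47, x48}, {x46, x48, x49}, {x46, x47, x48, x49}}.
int(A) = ⋃ {U ∈ τ : U ⊆ A}. Opens contained in A: ∅.
Taking the union of these: int(A) = ∅.
cl(A) = ⋂ {C closed : A ⊆ C}. Closed sets containing A: {x46, x48}, {x46, x47, x48}, {x46, x48, x49}, {x46, x47, x48, x49}.
Intersecting these: cl(A) = {x46, x48}.
∂A = cl(A) ∖ int(A) = {x46, x48} ∖ ∅ = {x46, x48}.


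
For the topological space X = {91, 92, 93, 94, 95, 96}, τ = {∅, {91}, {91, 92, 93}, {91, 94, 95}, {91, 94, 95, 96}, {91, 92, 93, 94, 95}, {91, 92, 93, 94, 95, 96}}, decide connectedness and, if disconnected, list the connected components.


(X, τ) is connected.

Find clopen sets (U ∈ τ with X ∖ U ∈ τ):
  U = ∅, X ∖ U = {91, 92, 93, 94, 95, 96} — both open, so U is clopen.
  U = {91, 92, 93, 94, 95, 96}, X ∖ U = ∅ — both open, so U is clopen.
Only trivial clopens (∅ and X) exist, so (X, τ) is connected.
Compute connected components by grouping points that agree on all clopens:
  component: {91, 92, 93, 94, 95, 96}


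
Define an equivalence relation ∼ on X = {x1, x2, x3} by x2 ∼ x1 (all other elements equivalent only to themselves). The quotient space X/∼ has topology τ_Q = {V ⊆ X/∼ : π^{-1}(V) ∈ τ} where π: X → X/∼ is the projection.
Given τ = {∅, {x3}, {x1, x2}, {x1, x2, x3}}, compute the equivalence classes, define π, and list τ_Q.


X/∼ = {[x1=x2], [x3]}; |τ_Q| = 4.

Equivalence classes: [x1=x2], [x3].
Quotient map π: X → X/∼ sends x1 ↦ [x1=x2], x2 ↦ [x1=x2], x3 ↦ [x3].
For each subset V ⊆ X/∼, compute π^{-1}(V) ⊆ X and check whether π^{-1}(V) ∈ τ. V is open in τ_Q iff π^{-1}(V) ∈ τ.
  V = {}: π^{-1}(V) = ∅ ∈ τ ✓.
  V = {[x1=x2]}: π^{-1}(V) = {x1, x2} ∈ τ ✓.
  V = {[x3]}: π^{-1}(V) = {x3} ∈ τ ✓.
  V = {[x1=x2], [x3]}: π^{-1}(V) = {x1, x2, x3} ∈ τ ✓.
Open sets in the quotient: τ_Q = {{}, {[x1=x2]}, {[x3]}, {[x1=x2], [x3]}} (4 elements).


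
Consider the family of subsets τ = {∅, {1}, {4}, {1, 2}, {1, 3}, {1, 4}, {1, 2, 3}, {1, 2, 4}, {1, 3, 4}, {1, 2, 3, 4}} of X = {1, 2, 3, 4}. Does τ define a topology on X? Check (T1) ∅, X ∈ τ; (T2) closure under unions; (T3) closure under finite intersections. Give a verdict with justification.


τ IS a topology on X.

Axiom (T1): ∅ ∈ τ? Yes; X ∈ τ? Yes.
Axiom (T2/T3): check pairwise unions and intersections of members of τ.
All pairwise intersections and unions checked — each lies in τ. Therefore τ satisfies (T1), (T2), (T3): it IS a topology on X.


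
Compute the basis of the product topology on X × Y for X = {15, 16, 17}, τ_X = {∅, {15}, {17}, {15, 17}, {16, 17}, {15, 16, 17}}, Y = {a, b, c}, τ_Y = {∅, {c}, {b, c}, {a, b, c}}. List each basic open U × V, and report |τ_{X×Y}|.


Basis B = {∅ × ∅, {15} × {c}, {17} × {c}, {15} × {b, c}, {15, 17} × {c}, {16, 17} × {c}, {17} × {b, c}, {15} × {a, b, c}, {15, 16, 17} × {c}, {17} × {a, b, c}, {15, 17} × {b, c}, {16, 17} × {b, c}, {15, 17} × {a, b, c}, {15, 16, 17} × {b, c}, {16, 17} × {a, b, c}, {15, 16, 17} × {a, b, c}}; |τ_{X×Y}| = 40.

Enumerate products U × V with U ∈ τ_X, V ∈ τ_Y (deduplicated):
  ∅ × ∅ = {} (∅)
  {15} × {c} = {(15,c)}
  {17} × {c} = {(17,c)}
  {15} × {b, c} = {(15,b), (15,c)}
  {15, 17} × {c} = {(15,c), (17,c)}
  {16, 17} × {c} = {(16,c), (17,c)}
  {17} × {b, c} = {(17,b), (17,c)}
  {15} × {a, b, c} = {(15,a), (15,b), (15,c)}
  {15, 16, 17} × {c} = {(15,c), (16,c), (17,c)}
  {17} × {a, b, c} = {(17,a), (17,b), (17,c)}
  {15, 17} × {b, c} = {(15,b), (15,c), (17,b), (17,c)}
  {16, 17} × {b, c} = {(16,b), (16,c), (17,b), (17,c)}
  {15, 17} × {a, b, c} = {(15,a), (15,b), (15,c), (17,a), (17,b), (17,c)}
  {15, 16, 17} × {b, c} = {(15,b), (15,c), (16,b), (16,c), (17,b), (17,c)}
  {16, 17} × {a, b, c} = {(16,a), (16,b), (16,c), (17,a), (17,b), (17,c)}
  {15, 16, 17} × {a, b, c} = {(15,a), (15,b), (15,c), (16,a), (16,b), (16,c), (17,a), (17,b), (17,c)}
These 16 distinct sets form the basis B.
Close under arbitrary unions to get τ_{X×Y}; counting gives |τ_{X×Y}| = 40.


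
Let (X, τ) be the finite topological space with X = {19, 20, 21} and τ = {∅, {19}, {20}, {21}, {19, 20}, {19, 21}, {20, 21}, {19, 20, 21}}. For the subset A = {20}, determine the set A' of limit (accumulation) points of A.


A' = ∅

For each x ∈ X, list the open sets U ∈ τ with x ∈ U, then check whether U ∩ (A ∖ {x}) ≠ ∅ for every such U.
  x = 19: open {19} ∋ x has {19} ∩ (A ∖ {19}) = ∅, so x is NOT a limit point.
  x = 20: open {20} ∋ x has {20} ∩ (A ∖ {20}) = ∅, so x is NOT a limit point.
  x = 21: open {21} ∋ x has {21} ∩ (A ∖ {21}) = ∅, so x is NOT a limit point.
Collecting: A' = ∅.


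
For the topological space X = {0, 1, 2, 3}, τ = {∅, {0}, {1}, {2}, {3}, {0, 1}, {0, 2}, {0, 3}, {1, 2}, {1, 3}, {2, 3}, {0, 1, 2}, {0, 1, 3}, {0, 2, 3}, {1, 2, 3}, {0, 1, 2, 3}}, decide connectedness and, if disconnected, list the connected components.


(X, τ) is disconnected; components = [{0}, {1}, {2}, {3}].

Find clopen sets (U ∈ τ with X ∖ U ∈ τ):
  U = ∅, X ∖ U = {0, 1, 2, 3} — both open, so U is clopen.
  U = {0}, X ∖ U = {1, 2, 3} — both open, so U is clopen.
  U = {1}, X ∖ U = {0, 2, 3} — both open, so U is clopen.
  U = {2}, X ∖ U = {0, 1, 3} — both open, so U is clopen.
  U = {3}, X ∖ U = {0, 1, 2} — both open, so U is clopen.
  U = {0, 1}, X ∖ U = {2, 3} — both open, so U is clopen.
  U = {0, 2}, X ∖ U = {1, 3} — both open, so U is clopen.
  U = {0, 3}, X ∖ U = {1, 2} — both open, so U is clopen.
  U = {1, 2}, X ∖ U = {0, 3} — both open, so U is clopen.
  U = {1, 3}, X ∖ U = {0, 2} — both open, so U is clopen.
  U = {2, 3}, X ∖ U = {0, 1} — both open, so U is clopen.
  U = {0, 1, 2}, X ∖ U = {3} — both open, so U is clopen.
  U = {0, 1, 3}, X ∖ U = {2} — both open, so U is clopen.
  U = {0, 2, 3}, X ∖ U = {1} — both open, so U is clopen.
  U = {1, 2, 3}, X ∖ U = {0} — both open, so U is clopen.
  U = {0, 1, 2, 3}, X ∖ U = ∅ — both open, so U is clopen.
Nontrivial clopen(s) exist: e.g. {2}. So (X, τ) is disconnected.
Compute connected components by grouping points that agree on all clopens:
  component: {0}
  component: {1}
  component: {2}
  component: {3}


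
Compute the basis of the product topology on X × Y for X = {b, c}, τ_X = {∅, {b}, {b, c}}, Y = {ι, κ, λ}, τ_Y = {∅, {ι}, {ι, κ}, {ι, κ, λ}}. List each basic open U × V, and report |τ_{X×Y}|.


Basis B = {∅ × ∅, {b} × {ι}, {b} × {ι, κ}, {b, c} × {ι}, {b} × {ι, κ, λ}, {b, c} × {ι, κ}, {b, c} × {ι, κ, λ}}; |τ_{X×Y}| = 10.

Enumerate products U × V with U ∈ τ_X, V ∈ τ_Y (deduplicated):
  ∅ × ∅ = {} (∅)
  {b} × {ι} = {(b,ι)}
  {b} × {ι, κ} = {(b,ι), (b,κ)}
  {b, c} × {ι} = {(b,ι), (c,ι)}
  {b} × {ι, κ, λ} = {(b,ι), (b,κ), (b,λ)}
  {b, c} × {ι, κ} = {(b,ι), (b,κ), (c,ι), (c,κ)}
  {b, c} × {ι, κ, λ} = {(b,ι), (b,κ), (b,λ), (c,ι), (c,κ), (c,λ)}
These 7 distinct sets form the basis B.
Close under arbitrary unions to get τ_{X×Y}; counting gives |τ_{X×Y}| = 10.


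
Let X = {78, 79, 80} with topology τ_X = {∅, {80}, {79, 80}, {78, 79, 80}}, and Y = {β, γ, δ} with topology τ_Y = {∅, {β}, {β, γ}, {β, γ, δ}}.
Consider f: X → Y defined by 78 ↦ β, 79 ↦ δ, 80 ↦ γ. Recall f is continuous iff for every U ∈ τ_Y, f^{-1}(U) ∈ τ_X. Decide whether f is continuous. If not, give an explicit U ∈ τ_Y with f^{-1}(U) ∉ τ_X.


f is NOT continuous.

Compute f^{-1}(U) for each U ∈ τ_Y:
  U = ∅: f^{-1}(U) = ∅ ∈ τ_X ✓.
  U = {β}: f^{-1}(U) = {78} ∉ τ_X ✗.
  U = {β, γ}: f^{-1}(U) = {78, 80} ∉ τ_X ✗.
  U = {β, γ, δ}: f^{-1}(U) = {78, 79, 80} ∈ τ_X ✓.
Found U = {β} with f^{-1}(U) = {78} not in τ_X. Therefore f is NOT continuous.


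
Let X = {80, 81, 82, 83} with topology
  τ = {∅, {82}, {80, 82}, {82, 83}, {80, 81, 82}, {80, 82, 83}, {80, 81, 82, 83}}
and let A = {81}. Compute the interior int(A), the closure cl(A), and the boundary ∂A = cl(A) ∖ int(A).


int(A) = ∅, cl(A) = {81}, ∂A = {81}.

Closed sets in (X, τ) are complements of opens:
  closed(X, τ) = {∅, {81}, {83}, {80, 81}, {81, 83}, {80, 81, 83}, {80, 81, 82, 83}}.
int(A) = ⋃ {U ∈ τ : U ⊆ A}. Opens contained in A: ∅.
Taking the union of these: int(A) = ∅.
cl(A) = ⋂ {C closed : A ⊆ C}. Closed sets containing A: {81}, {80, 81}, {81, 83}, {80, 81, 83}, {80, 81, 82, 83}.
Intersecting these: cl(A) = {81}.
∂A = cl(A) ∖ int(A) = {81} ∖ ∅ = {81}.


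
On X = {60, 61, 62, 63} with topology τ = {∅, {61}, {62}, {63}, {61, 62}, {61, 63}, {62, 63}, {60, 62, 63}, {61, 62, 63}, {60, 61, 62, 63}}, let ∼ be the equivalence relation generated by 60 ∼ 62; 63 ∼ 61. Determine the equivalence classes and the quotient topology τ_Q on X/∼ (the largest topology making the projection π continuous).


X/∼ = {[60=62], [61=63]}; |τ_Q| = 3.

Equivalence classes: [60=62], [61=63].
Quotient map π: X → X/∼ sends 60 ↦ [60=62], 61 ↦ [61=63], 62 ↦ [60=62], 63 ↦ [61=63].
For each subset V ⊆ X/∼, compute π^{-1}(V) ⊆ X and check whether π^{-1}(V) ∈ τ. V is open in τ_Q iff π^{-1}(V) ∈ τ.
  V = {}: π^{-1}(V) = ∅ ∈ τ ✓.
  V = {[60=62]}: π^{-1}(V) = {60, 62} ∉ τ ✗.
  V = {[61=63]}: π^{-1}(V) = {61, 63} ∈ τ ✓.
  V = {[60=62], [61=63]}: π^{-1}(V) = {60, 61, 62, 63} ∈ τ ✓.
Open sets in the quotient: τ_Q = {{}, {[61=63]}, {[60=62], [61=63]}} (3 elements).


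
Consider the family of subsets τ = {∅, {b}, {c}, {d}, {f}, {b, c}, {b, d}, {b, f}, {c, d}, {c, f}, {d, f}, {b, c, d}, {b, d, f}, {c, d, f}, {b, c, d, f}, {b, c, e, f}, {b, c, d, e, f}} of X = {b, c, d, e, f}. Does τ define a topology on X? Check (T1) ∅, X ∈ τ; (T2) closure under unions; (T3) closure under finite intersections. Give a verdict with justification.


τ is NOT a topology on X.

Axiom (T1): ∅ ∈ τ? Yes; X ∈ τ? Yes.
Axiom (T2/T3): check pairwise unions and intersections of members of τ.
Counterexample for (T2): {b} ∪ {c, f} = {b, c, f} ∉ τ. Therefore τ is NOT a topology.


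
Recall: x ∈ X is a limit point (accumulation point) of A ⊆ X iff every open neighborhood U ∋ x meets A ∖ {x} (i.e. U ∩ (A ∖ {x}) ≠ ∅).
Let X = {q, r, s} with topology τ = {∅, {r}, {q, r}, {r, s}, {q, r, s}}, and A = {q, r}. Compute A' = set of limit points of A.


A' = {q, s}

For each x ∈ X, list the open sets U ∈ τ with x ∈ U, then check whether U ∩ (A ∖ {x}) ≠ ∅ for every such U.
  x = q: opens ∋ x are {q, r}, {q, r, s}; each meets A ∖ {q}, so x IS a limit point.
  x = r: open {r} ∋ x has {r} ∩ (A ∖ {r}) = ∅, so x is NOT a limit point.
  x = s: opens ∋ x are {r, s}, {q, r, s}; each meets A ∖ {s}, so x IS a limit point.
Collecting: A' = {q, s}.


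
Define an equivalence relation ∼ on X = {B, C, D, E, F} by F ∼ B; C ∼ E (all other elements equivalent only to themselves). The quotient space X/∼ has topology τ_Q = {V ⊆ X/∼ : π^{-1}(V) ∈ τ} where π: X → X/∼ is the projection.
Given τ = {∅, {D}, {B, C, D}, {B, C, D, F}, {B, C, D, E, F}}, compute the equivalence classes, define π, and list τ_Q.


X/∼ = {[B=F], [C=E], [D]}; |τ_Q| = 3.

Equivalence classes: [B=F], [C=E], [D].
Quotient map π: X → X/∼ sends B ↦ [B=F], C ↦ [C=E], D ↦ [D], E ↦ [C=E], F ↦ [B=F].
For each subset V ⊆ X/∼, compute π^{-1}(V) ⊆ X and check whether π^{-1}(V) ∈ τ. V is open in τ_Q iff π^{-1}(V) ∈ τ.
  V = {}: π^{-1}(V) = ∅ ∈ τ ✓.
  V = {[B=F]}: π^{-1}(V) = {B, F} ∉ τ ✗.
  V = {[C=E]}: π^{-1}(V) = {C, E} ∉ τ ✗.
  V = {[B=F], [C=E]}: π^{-1}(V) = {B, C, E, F} ∉ τ ✗.
  V = {[D]}: π^{-1}(V) = {D} ∈ τ ✓.
  V = {[B=F], [D]}: π^{-1}(V) = {B, D, F} ∉ τ ✗.
  V = {[C=E], [D]}: π^{-1}(V) = {C, D, E} ∉ τ ✗.
  V = {[B=F], [C=E], [D]}: π^{-1}(V) = {B, C, D, E, F} ∈ τ ✓.
Open sets in the quotient: τ_Q = {{}, {[D]}, {[B=F], [C=E], [D]}} (3 elements).


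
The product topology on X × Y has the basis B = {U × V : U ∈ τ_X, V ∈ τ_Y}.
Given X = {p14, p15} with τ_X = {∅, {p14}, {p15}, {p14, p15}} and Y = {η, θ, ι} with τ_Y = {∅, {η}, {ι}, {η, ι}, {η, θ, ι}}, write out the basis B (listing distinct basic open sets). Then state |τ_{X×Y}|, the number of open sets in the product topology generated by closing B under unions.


Basis B = {∅ × ∅, {p14} × {η}, {p14} × {ι}, {p15} × {η}, {p15} × {ι}, {p14} × {η, ι}, {p14, p15} × {η}, {p14, p15} × {ι}, {p15} × {η, ι}, {p14} × {η, θ, ι}, {p15} × {η, θ, ι}, {p14, p15} × {η, ι}, {p14, p15} × {η, θ, ι}}; |τ_{X×Y}| = 25.

Enumerate products U × V with U ∈ τ_X, V ∈ τ_Y (deduplicated):
  ∅ × ∅ = {} (∅)
  {p14} × {η} = {(p14,η)}
  {p14} × {ι} = {(p14,ι)}
  {p15} × {η} = {(p15,η)}
  {p15} × {ι} = {(p15,ι)}
  {p14} × {η, ι} = {(p14,η), (p14,ι)}
  {p14, p15} × {η} = {(p14,η), (p15,η)}
  {p14, p15} × {ι} = {(p14,ι), (p15,ι)}
  {p15} × {η, ι} = {(p15,η), (p15,ι)}
  {p14} × {η, θ, ι} = {(p14,η), (p14,θ), (p14,ι)}
  {p15} × {η, θ, ι} = {(p15,η), (p15,θ), (p15,ι)}
  {p14, p15} × {η, ι} = {(p14,η), (p14,ι), (p15,η), (p15,ι)}
  {p14, p15} × {η, θ, ι} = {(p14,η), (p14,θ), (p14,ι), (p15,η), (p15,θ), (p15,ι)}
These 13 distinct sets form the basis B.
Close under arbitrary unions to get τ_{X×Y}; counting gives |τ_{X×Y}| = 25.


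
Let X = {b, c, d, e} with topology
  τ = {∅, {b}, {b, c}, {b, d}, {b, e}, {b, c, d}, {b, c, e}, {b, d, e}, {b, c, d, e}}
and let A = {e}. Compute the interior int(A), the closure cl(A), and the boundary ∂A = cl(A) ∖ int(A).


int(A) = ∅, cl(A) = {e}, ∂A = {e}.

Closed sets in (X, τ) are complements of opens:
  closed(X, τ) = {∅, {c}, {d}, {e}, {c, d}, {c, e}, {d, e}, {c, d, e}, {b, c, d, e}}.
int(A) = ⋃ {U ∈ τ : U ⊆ A}. Opens contained in A: ∅.
Taking the union of these: int(A) = ∅.
cl(A) = ⋂ {C closed : A ⊆ C}. Closed sets containing A: {e}, {c, e}, {d, e}, {c, d, e}, {b, c, d, e}.
Intersecting these: cl(A) = {e}.
∂A = cl(A) ∖ int(A) = {e} ∖ ∅ = {e}.


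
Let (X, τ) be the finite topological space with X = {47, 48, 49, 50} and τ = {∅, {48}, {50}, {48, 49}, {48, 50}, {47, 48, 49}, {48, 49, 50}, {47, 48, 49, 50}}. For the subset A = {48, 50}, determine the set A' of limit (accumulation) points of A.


A' = {47, 49}

For each x ∈ X, list the open sets U ∈ τ with x ∈ U, then check whether U ∩ (A ∖ {x}) ≠ ∅ for every such U.
  x = 47: opens ∋ x are {47, 48, 49}, {47, 48, 49, 50}; each meets A ∖ {47}, so x IS a limit point.
  x = 48: open {48} ∋ x has {48} ∩ (A ∖ {48}) = ∅, so x is NOT a limit point.
  x = 49: opens ∋ x are {48, 49}, {47, 48, 49}, {48, 49, 50}, {47, 48, 49, 50}; each meets A ∖ {49}, so x IS a limit point.
  x = 50: open {50} ∋ x has {50} ∩ (A ∖ {50}) = ∅, so x is NOT a limit point.
Collecting: A' = {47, 49}.


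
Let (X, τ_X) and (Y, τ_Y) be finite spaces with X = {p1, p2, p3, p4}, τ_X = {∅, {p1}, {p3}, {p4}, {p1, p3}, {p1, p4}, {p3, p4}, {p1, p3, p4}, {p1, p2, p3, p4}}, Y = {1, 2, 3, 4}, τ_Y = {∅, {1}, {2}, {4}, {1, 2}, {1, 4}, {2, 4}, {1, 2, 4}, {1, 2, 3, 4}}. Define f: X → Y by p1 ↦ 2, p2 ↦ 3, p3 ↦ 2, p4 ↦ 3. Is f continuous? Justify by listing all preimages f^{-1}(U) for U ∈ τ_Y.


f IS continuous.

Compute f^{-1}(U) for each U ∈ τ_Y:
  U = ∅: f^{-1}(U) = ∅ ∈ τ_X ✓.
  U = {1}: f^{-1}(U) = ∅ ∈ τ_X ✓.
  U = {2}: f^{-1}(U) = {p1, p3} ∈ τ_X ✓.
  U = {4}: f^{-1}(U) = ∅ ∈ τ_X ✓.
  U = {1, 2}: f^{-1}(U) = {p1, p3} ∈ τ_X ✓.
  U = {1, 4}: f^{-1}(U) = ∅ ∈ τ_X ✓.
  U = {2, 4}: f^{-1}(U) = {p1, p3} ∈ τ_X ✓.
  U = {1, 2, 4}: f^{-1}(U) = {p1, p3} ∈ τ_X ✓.
  U = {1, 2, 3, 4}: f^{-1}(U) = {p1, p2, p3, p4} ∈ τ_X ✓.
Every preimage lies in τ_X, so f IS continuous.


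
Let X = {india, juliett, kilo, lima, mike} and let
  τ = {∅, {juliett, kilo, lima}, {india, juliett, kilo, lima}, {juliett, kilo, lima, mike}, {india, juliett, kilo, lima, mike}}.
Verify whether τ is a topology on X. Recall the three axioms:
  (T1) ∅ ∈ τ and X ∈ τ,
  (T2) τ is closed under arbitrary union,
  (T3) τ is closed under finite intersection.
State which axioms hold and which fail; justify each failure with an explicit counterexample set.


τ IS a topology on X.

Axiom (T1): ∅ ∈ τ? Yes; X ∈ τ? Yes.
Axiom (T2/T3): check pairwise unions and intersections of members of τ.
All pairwise intersections and unions checked — each lies in τ. Therefore τ satisfies (T1), (T2), (T3): it IS a topology on X.


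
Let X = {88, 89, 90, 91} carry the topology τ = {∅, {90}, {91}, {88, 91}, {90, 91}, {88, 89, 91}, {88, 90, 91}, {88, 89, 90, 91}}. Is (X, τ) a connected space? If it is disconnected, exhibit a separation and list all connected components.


(X, τ) is disconnected; components = [{90}, {88, 89, 91}].

Find clopen sets (U ∈ τ with X ∖ U ∈ τ):
  U = ∅, X ∖ U = {88, 89, 90, 91} — both open, so U is clopen.
  U = {90}, X ∖ U = {88, 89, 91} — both open, so U is clopen.
  U = {88, 89, 91}, X ∖ U = {90} — both open, so U is clopen.
  U = {88, 89, 90, 91}, X ∖ U = ∅ — both open, so U is clopen.
Nontrivial clopen(s) exist: e.g. {90}. So (X, τ) is disconnected.
Compute connected components by grouping points that agree on all clopens:
  component: {90}
  component: {88, 89, 91}


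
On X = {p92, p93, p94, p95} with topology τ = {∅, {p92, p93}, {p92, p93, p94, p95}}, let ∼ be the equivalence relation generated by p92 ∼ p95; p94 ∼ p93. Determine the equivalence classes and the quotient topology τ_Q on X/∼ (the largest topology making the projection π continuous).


X/∼ = {[p92=p95], [p93=p94]}; |τ_Q| = 2.

Equivalence classes: [p92=p95], [p93=p94].
Quotient map π: X → X/∼ sends p92 ↦ [p92=p95], p93 ↦ [p93=p94], p94 ↦ [p93=p94], p95 ↦ [p92=p95].
For each subset V ⊆ X/∼, compute π^{-1}(V) ⊆ X and check whether π^{-1}(V) ∈ τ. V is open in τ_Q iff π^{-1}(V) ∈ τ.
  V = {}: π^{-1}(V) = ∅ ∈ τ ✓.
  V = {[p92=p95]}: π^{-1}(V) = {p92, p95} ∉ τ ✗.
  V = {[p93=p94]}: π^{-1}(V) = {p93, p94} ∉ τ ✗.
  V = {[p92=p95], [p93=p94]}: π^{-1}(V) = {p92, p93, p94, p95} ∈ τ ✓.
Open sets in the quotient: τ_Q = {{}, {[p92=p95], [p93=p94]}} (2 elements).


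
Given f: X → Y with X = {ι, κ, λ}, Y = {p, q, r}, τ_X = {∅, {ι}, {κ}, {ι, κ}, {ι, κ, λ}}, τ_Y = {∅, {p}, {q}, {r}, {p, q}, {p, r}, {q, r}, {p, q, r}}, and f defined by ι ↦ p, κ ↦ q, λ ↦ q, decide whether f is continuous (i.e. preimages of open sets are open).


f is NOT continuous.

Compute f^{-1}(U) for each U ∈ τ_Y:
  U = ∅: f^{-1}(U) = ∅ ∈ τ_X ✓.
  U = {p}: f^{-1}(U) = {ι} ∈ τ_X ✓.
  U = {q}: f^{-1}(U) = {κ, λ} ∉ τ_X ✗.
  U = {r}: f^{-1}(U) = ∅ ∈ τ_X ✓.
  U = {p, q}: f^{-1}(U) = {ι, κ, λ} ∈ τ_X ✓.
  U = {p, r}: f^{-1}(U) = {ι} ∈ τ_X ✓.
  U = {q, r}: f^{-1}(U) = {κ, λ} ∉ τ_X ✗.
  U = {p, q, r}: f^{-1}(U) = {ι, κ, λ} ∈ τ_X ✓.
Found U = {q} with f^{-1}(U) = {κ, λ} not in τ_X. Therefore f is NOT continuous.


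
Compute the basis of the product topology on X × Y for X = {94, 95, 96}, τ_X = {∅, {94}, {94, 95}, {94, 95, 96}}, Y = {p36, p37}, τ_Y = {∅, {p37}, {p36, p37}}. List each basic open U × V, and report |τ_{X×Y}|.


Basis B = {∅ × ∅, {94} × {p37}, {94} × {p36, p37}, {94, 95} × {p37}, {94, 95, 96} × {p37}, {94, 95} × {p36, p37}, {94, 95, 96} × {p36, p37}}; |τ_{X×Y}| = 10.

Enumerate products U × V with U ∈ τ_X, V ∈ τ_Y (deduplicated):
  ∅ × ∅ = {} (∅)
  {94} × {p37} = {(94,p37)}
  {94} × {p36, p37} = {(94,p36), (94,p37)}
  {94, 95} × {p37} = {(94,p37), (95,p37)}
  {94, 95, 96} × {p37} = {(94,p37), (95,p37), (96,p37)}
  {94, 95} × {p36, p37} = {(94,p36), (94,p37), (95,p36), (95,p37)}
  {94, 95, 96} × {p36, p37} = {(94,p36), (94,p37), (95,p36), (95,p37), (96,p36), (96,p37)}
These 7 distinct sets form the basis B.
Close under arbitrary unions to get τ_{X×Y}; counting gives |τ_{X×Y}| = 10.


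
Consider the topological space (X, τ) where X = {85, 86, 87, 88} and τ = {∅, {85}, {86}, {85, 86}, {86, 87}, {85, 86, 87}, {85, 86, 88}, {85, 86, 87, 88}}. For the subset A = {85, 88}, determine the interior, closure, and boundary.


int(A) = {85}, cl(A) = {85, 88}, ∂A = {88}.

Closed sets in (X, τ) are complements of opens:
  closed(X, τ) = {∅, {87}, {88}, {85, 88}, {87, 88}, {85, 87, 88}, {86, 87, 88}, {85, 86, 87, 88}}.
int(A) = ⋃ {U ∈ τ : U ⊆ A}. Opens contained in A: ∅, {85}.
Taking the union of these: int(A) = {85}.
cl(A) = ⋂ {C closed : A ⊆ C}. Closed sets containing A: {85, 88}, {85, 87, 88}, {85, 86, 87, 88}.
Intersecting these: cl(A) = {85, 88}.
∂A = cl(A) ∖ int(A) = {85, 88} ∖ {85} = {88}.


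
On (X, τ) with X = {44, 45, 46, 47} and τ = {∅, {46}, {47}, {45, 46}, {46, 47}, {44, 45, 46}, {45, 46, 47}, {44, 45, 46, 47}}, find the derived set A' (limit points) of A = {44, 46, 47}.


A' = {44, 45}

For each x ∈ X, list the open sets U ∈ τ with x ∈ U, then check whether U ∩ (A ∖ {x}) ≠ ∅ for every such U.
  x = 44: opens ∋ x are {44, 45, 46}, {44, 45, 46, 47}; each meets A ∖ {44}, so x IS a limit point.
  x = 45: opens ∋ x are {45, 46}, {44, 45, 46}, {45, 46, 47}, {44, 45, 46, 47}; each meets A ∖ {45}, so x IS a limit point.
  x = 46: open {46} ∋ x has {46} ∩ (A ∖ {46}) = ∅, so x is NOT a limit point.
  x = 47: open {47} ∋ x has {47} ∩ (A ∖ {47}) = ∅, so x is NOT a limit point.
Collecting: A' = {44, 45}.


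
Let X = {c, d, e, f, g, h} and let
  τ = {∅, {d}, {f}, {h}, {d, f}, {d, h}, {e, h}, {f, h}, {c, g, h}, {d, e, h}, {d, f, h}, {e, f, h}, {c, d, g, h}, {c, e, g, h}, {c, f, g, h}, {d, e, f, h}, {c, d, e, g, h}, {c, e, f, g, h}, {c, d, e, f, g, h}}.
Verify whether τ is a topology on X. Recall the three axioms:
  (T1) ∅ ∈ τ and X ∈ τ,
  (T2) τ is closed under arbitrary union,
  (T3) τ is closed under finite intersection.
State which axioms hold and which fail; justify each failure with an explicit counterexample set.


τ is NOT a topology on X.

Axiom (T1): ∅ ∈ τ? Yes; X ∈ τ? Yes.
Axiom (T2/T3): check pairwise unions and intersections of members of τ.
Counterexample for (T2): {d} ∪ {c, f, g, h} = {c, d, f, g, h} ∉ τ. Therefore τ is NOT a topology.


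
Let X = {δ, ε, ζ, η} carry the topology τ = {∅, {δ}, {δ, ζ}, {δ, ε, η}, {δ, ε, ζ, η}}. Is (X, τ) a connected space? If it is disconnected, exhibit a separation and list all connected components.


(X, τ) is connected.

Find clopen sets (U ∈ τ with X ∖ U ∈ τ):
  U = ∅, X ∖ U = {δ, ε, ζ, η} — both open, so U is clopen.
  U = {δ, ε, ζ, η}, X ∖ U = ∅ — both open, so U is clopen.
Only trivial clopens (∅ and X) exist, so (X, τ) is connected.
Compute connected components by grouping points that agree on all clopens:
  component: {δ, ε, ζ, η}


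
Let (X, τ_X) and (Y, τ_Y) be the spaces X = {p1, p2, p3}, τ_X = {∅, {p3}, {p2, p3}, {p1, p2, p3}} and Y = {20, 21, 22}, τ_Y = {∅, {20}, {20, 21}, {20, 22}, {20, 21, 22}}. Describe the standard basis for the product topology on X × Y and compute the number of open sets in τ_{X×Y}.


Basis B = {∅ × ∅, {p3} × {20}, {p2, p3} × {20}, {p3} × {20, 21}, {p3} × {20, 22}, {p1, p2, p3} × {20}, {p3} × {20, 21, 22}, {p2, p3} × {20, 21}, {p2, p3} × {20, 22}, {p1, p2, p3} × {20, 21}, {p1, p2, p3} × {20, 22}, {p2, p3} × {20, 21, 22}, {p1, p2, p3} × {20, 21, 22}}; |τ_{X×Y}| = 30.

Enumerate products U × V with U ∈ τ_X, V ∈ τ_Y (deduplicated):
  ∅ × ∅ = {} (∅)
  {p3} × {20} = {(p3,20)}
  {p2, p3} × {20} = {(p2,20), (p3,20)}
  {p3} × {20, 21} = {(p3,20), (p3,21)}
  {p3} × {20, 22} = {(p3,20), (p3,22)}
  {p1, p2, p3} × {20} = {(p1,20), (p2,20), (p3,20)}
  {p3} × {20, 21, 22} = {(p3,20), (p3,21), (p3,22)}
  {p2, p3} × {20, 21} = {(p2,20), (p2,21), (p3,20), (p3,21)}
  {p2, p3} × {20, 22} = {(p2,20), (p2,22), (p3,20), (p3,22)}
  {p1, p2, p3} × {20, 21} = {(p1,20), (p1,21), (p2,20), (p2,21), (p3,20), (p3,21)}
  {p1, p2, p3} × {20, 22} = {(p1,20), (p1,22), (p2,20), (p2,22), (p3,20), (p3,22)}
  {p2, p3} × {20, 21, 22} = {(p2,20), (p2,21), (p2,22), (p3,20), (p3,21), (p3,22)}
  {p1, p2, p3} × {20, 21, 22} = {(p1,20), (p1,21), (p1,22), (p2,20), (p2,21), (p2,22), (p3,20), (p3,21), (p3,22)}
These 13 distinct sets form the basis B.
Close under arbitrary unions to get τ_{X×Y}; counting gives |τ_{X×Y}| = 30.


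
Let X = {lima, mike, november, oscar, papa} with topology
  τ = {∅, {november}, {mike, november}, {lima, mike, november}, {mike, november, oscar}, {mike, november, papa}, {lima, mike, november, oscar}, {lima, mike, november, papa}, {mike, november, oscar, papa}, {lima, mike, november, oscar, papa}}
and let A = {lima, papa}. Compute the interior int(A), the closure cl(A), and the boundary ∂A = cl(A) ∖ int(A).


int(A) = ∅, cl(A) = {lima, papa}, ∂A = {lima, papa}.

Closed sets in (X, τ) are complements of opens:
  closed(X, τ) = {∅, {lima}, {oscar}, {papa}, {lima, oscar}, {lima, papa}, {oscar, papa}, {lima, oscar, papa}, {lima, mike, oscar, papa}, {lima, mike, november, oscar, papa}}.
int(A) = ⋃ {U ∈ τ : U ⊆ A}. Opens contained in A: ∅.
Taking the union of these: int(A) = ∅.
cl(A) = ⋂ {C closed : A ⊆ C}. Closed sets containing A: {lima, papa}, {lima, oscar, papa}, {lima, mike, oscar, papa}, {lima, mike, november, oscar, papa}.
Intersecting these: cl(A) = {lima, papa}.
∂A = cl(A) ∖ int(A) = {lima, papa} ∖ ∅ = {lima, papa}.


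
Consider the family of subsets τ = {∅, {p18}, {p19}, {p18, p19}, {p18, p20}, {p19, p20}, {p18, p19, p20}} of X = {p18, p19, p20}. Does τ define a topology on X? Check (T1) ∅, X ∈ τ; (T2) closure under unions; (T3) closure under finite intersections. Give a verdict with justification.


τ is NOT a topology on X.

Axiom (T1): ∅ ∈ τ? Yes; X ∈ τ? Yes.
Axiom (T2/T3): check pairwise unions and intersections of members of τ.
Counterexample for (T3): {p18, p20} ∩ {p19, p20} = {p20} ∉ τ. Therefore τ is NOT a topology.


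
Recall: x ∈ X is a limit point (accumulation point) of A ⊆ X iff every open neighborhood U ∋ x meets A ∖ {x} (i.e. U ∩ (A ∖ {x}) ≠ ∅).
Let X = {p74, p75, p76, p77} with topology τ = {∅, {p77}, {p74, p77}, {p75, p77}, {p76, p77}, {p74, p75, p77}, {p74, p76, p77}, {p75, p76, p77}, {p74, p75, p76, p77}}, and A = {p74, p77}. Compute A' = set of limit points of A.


A' = {p74, p75, p76}

For each x ∈ X, list the open sets U ∈ τ with x ∈ U, then check whether U ∩ (A ∖ {x}) ≠ ∅ for every such U.
  x = p74: opens ∋ x are {p74, p77}, {p74, p75, p77}, {p74, p76, p77}, {p74, p75, p76, p77}; each meets A ∖ {p74}, so x IS a limit point.
  x = p75: opens ∋ x are {p75, p77}, {p74, p75, p77}, {p75, p76, p77}, {p74, p75, p76, p77}; each meets A ∖ {p75}, so x IS a limit point.
  x = p76: opens ∋ x are {p76, p77}, {p74, p76, p77}, {p75, p76, p77}, {p74, p75, p76, p77}; each meets A ∖ {p76}, so x IS a limit point.
  x = p77: open {p77} ∋ x has {p77} ∩ (A ∖ {p77}) = ∅, so x is NOT a limit point.
Collecting: A' = {p74, p75, p76}.


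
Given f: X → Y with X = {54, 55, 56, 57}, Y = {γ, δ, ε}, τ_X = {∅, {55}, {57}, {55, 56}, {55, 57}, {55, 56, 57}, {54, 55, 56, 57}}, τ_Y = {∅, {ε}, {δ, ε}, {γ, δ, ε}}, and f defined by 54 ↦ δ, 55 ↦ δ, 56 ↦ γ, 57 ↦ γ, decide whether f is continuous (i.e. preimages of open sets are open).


f is NOT continuous.

Compute f^{-1}(U) for each U ∈ τ_Y:
  U = ∅: f^{-1}(U) = ∅ ∈ τ_X ✓.
  U = {ε}: f^{-1}(U) = ∅ ∈ τ_X ✓.
  U = {δ, ε}: f^{-1}(U) = {54, 55} ∉ τ_X ✗.
  U = {γ, δ, ε}: f^{-1}(U) = {54, 55, 56, 57} ∈ τ_X ✓.
Found U = {δ, ε} with f^{-1}(U) = {54, 55} not in τ_X. Therefore f is NOT continuous.


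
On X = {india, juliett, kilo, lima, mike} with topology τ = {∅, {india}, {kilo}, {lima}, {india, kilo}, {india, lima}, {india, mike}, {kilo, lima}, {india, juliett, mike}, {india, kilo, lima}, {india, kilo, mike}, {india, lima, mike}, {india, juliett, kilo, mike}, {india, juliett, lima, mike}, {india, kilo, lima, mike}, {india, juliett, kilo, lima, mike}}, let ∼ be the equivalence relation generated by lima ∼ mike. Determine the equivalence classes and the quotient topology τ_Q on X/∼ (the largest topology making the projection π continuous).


X/∼ = {[india], [juliett], [kilo], [lima=mike]}; |τ_Q| = 8.

Equivalence classes: [india], [juliett], [kilo], [lima=mike].
Quotient map π: X → X/∼ sends india ↦ [india], juliett ↦ [juliett], kilo ↦ [kilo], lima ↦ [lima=mike], mike ↦ [lima=mike].
For each subset V ⊆ X/∼, compute π^{-1}(V) ⊆ X and check whether π^{-1}(V) ∈ τ. V is open in τ_Q iff π^{-1}(V) ∈ τ.
  V = {}: π^{-1}(V) = ∅ ∈ τ ✓.
  V = {[india]}: π^{-1}(V) = {india} ∈ τ ✓.
  V = {[juliett]}: π^{-1}(V) = {juliett} ∉ τ ✗.
  V = {[india], [juliett]}: π^{-1}(V) = {india, juliett} ∉ τ ✗.
  V = {[kilo]}: π^{-1}(V) = {kilo} ∈ τ ✓.
  V = {[india], [kilo]}: π^{-1}(V) = {india, kilo} ∈ τ ✓.
  V = {[juliett], [kilo]}: π^{-1}(V) = {juliett, kilo} ∉ τ ✗.
  V = {[india], [juliett], [kilo]}: π^{-1}(V) = {india, juliett, kilo} ∉ τ ✗.
  V = {[lima=mike]}: π^{-1}(V) = {lima, mike} ∉ τ ✗.
  V = {[india], [lima=mike]}: π^{-1}(V) = {india, lima, mike} ∈ τ ✓.
  V = {[juliett], [lima=mike]}: π^{-1}(V) = {juliett, lima, mike} ∉ τ ✗.
  V = {[india], [juliett], [lima=mike]}: π^{-1}(V) = {india, juliett, lima, mike} ∈ τ ✓.
  V = {[kilo], [lima=mike]}: π^{-1}(V) = {kilo, lima, mike} ∉ τ ✗.
  V = {[india], [kilo], [lima=mike]}: π^{-1}(V) = {india, kilo, lima, mike} ∈ τ ✓.
  V = {[juliett], [kilo], [lima=mike]}: π^{-1}(V) = {juliett, kilo, lima, mike} ∉ τ ✗.
  V = {[india], [juliett], [kilo], [lima=mike]}: π^{-1}(V) = {india, juliett, kilo, lima, mike} ∈ τ ✓.
Open sets in the quotient: τ_Q = {{}, {[india]}, {[kilo]}, {[india], [kilo]}, {[india], [lima=mike]}, {[india], [juliett], [lima=mike]}, {[india], [kilo], [lima=mike]}, {[india], [juliett], [kilo], [lima=mike]}} (8 elements).


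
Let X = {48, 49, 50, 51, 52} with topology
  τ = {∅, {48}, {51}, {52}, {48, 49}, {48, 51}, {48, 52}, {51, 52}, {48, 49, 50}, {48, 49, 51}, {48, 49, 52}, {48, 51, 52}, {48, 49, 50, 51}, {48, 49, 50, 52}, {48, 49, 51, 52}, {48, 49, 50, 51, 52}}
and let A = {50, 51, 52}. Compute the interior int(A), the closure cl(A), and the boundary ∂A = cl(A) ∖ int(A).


int(A) = {51, 52}, cl(A) = {50, 51, 52}, ∂A = {50}.

Closed sets in (X, τ) are complements of opens:
  closed(X, τ) = {∅, {50}, {51}, {52}, {49, 50}, {50, 51}, {50, 52}, {51, 52}, {48, 49, 50}, {49, 50, 51}, {49, 50, 52}, {50, 51, 52}, {48, 49, 50, 51}, {48, 49, 50, 52}, {49, 50, 51, 52}, {48, 49, 50, 51, 52}}.
int(A) = ⋃ {U ∈ τ : U ⊆ A}. Opens contained in A: ∅, {51}, {52}, {51, 52}.
Taking the union of these: int(A) = {51, 52}.
cl(A) = ⋂ {C closed : A ⊆ C}. Closed sets containing A: {50, 51, 52}, {49, 50, 51, 52}, {48, 49, 50, 51, 52}.
Intersecting these: cl(A) = {50, 51, 52}.
∂A = cl(A) ∖ int(A) = {50, 51, 52} ∖ {51, 52} = {50}.


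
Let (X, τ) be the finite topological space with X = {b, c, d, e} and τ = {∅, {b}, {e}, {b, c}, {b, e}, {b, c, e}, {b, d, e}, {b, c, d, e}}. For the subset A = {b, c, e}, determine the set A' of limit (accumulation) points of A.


A' = {c, d}

For each x ∈ X, list the open sets U ∈ τ with x ∈ U, then check whether U ∩ (A ∖ {x}) ≠ ∅ for every such U.
  x = b: open {b} ∋ x has {b} ∩ (A ∖ {b}) = ∅, so x is NOT a limit point.
  x = c: opens ∋ x are {b, c}, {b, c, e}, {b, c, d, e}; each meets A ∖ {c}, so x IS a limit point.
  x = d: opens ∋ x are {b, d, e}, {b, c, d, e}; each meets A ∖ {d}, so x IS a limit point.
  x = e: open {e} ∋ x has {e} ∩ (A ∖ {e}) = ∅, so x is NOT a limit point.
Collecting: A' = {c, d}.


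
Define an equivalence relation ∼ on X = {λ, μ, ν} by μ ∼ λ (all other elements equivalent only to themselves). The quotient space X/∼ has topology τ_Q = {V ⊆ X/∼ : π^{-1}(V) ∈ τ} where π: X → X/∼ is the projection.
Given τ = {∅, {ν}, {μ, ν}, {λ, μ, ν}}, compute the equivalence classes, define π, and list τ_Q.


X/∼ = {[λ=μ], [ν]}; |τ_Q| = 3.

Equivalence classes: [λ=μ], [ν].
Quotient map π: X → X/∼ sends λ ↦ [λ=μ], μ ↦ [λ=μ], ν ↦ [ν].
For each subset V ⊆ X/∼, compute π^{-1}(V) ⊆ X and check whether π^{-1}(V) ∈ τ. V is open in τ_Q iff π^{-1}(V) ∈ τ.
  V = {}: π^{-1}(V) = ∅ ∈ τ ✓.
  V = {[λ=μ]}: π^{-1}(V) = {λ, μ} ∉ τ ✗.
  V = {[ν]}: π^{-1}(V) = {ν} ∈ τ ✓.
  V = {[λ=μ], [ν]}: π^{-1}(V) = {λ, μ, ν} ∈ τ ✓.
Open sets in the quotient: τ_Q = {{}, {[ν]}, {[λ=μ], [ν]}} (3 elements).


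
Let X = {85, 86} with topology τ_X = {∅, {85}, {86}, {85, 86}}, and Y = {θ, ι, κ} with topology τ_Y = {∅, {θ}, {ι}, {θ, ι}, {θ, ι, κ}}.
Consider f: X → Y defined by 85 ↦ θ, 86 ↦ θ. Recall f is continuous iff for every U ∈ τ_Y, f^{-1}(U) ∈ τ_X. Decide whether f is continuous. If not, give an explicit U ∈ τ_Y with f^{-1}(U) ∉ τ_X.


f IS continuous.

Compute f^{-1}(U) for each U ∈ τ_Y:
  U = ∅: f^{-1}(U) = ∅ ∈ τ_X ✓.
  U = {θ}: f^{-1}(U) = {85, 86} ∈ τ_X ✓.
  U = {ι}: f^{-1}(U) = ∅ ∈ τ_X ✓.
  U = {θ, ι}: f^{-1}(U) = {85, 86} ∈ τ_X ✓.
  U = {θ, ι, κ}: f^{-1}(U) = {85, 86} ∈ τ_X ✓.
Every preimage lies in τ_X, so f IS continuous.


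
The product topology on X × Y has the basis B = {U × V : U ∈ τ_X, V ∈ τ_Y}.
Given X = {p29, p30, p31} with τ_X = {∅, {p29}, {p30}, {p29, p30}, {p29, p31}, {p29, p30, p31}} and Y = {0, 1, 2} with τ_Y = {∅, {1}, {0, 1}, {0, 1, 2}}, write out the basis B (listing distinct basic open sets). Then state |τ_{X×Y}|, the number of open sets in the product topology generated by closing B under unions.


Basis B = {∅ × ∅, {p29} × {1}, {p30} × {1}, {p29} × {0, 1}, {p29, p30} × {1}, {p29, p31} × {1}, {p30} × {0, 1}, {p29} × {0, 1, 2}, {p29, p30, p31} × {1}, {p30} × {0, 1, 2}, {p29, p30} × {0, 1}, {p29, p31} × {0, 1}, {p29, p30} × {0, 1, 2}, {p29, p31} × {0, 1, 2}, {p29, p30, p31} × {0, 1}, {p29, p30, p31} × {0, 1, 2}}; |τ_{X×Y}| = 40.

Enumerate products U × V with U ∈ τ_X, V ∈ τ_Y (deduplicated):
  ∅ × ∅ = {} (∅)
  {p29} × {1} = {(p29,1)}
  {p30} × {1} = {(p30,1)}
  {p29} × {0, 1} = {(p29,0), (p29,1)}
  {p29, p30} × {1} = {(p29,1), (p30,1)}
  {p29, p31} × {1} = {(p29,1), (p31,1)}
  {p30} × {0, 1} = {(p30,0), (p30,1)}
  {p29} × {0, 1, 2} = {(p29,0), (p29,1), (p29,2)}
  {p29, p30, p31} × {1} = {(p29,1), (p30,1), (p31,1)}
  {p30} × {0, 1, 2} = {(p30,0), (p30,1), (p30,2)}
  {p29, p30} × {0, 1} = {(p29,0), (p29,1), (p30,0), (p30,1)}
  {p29, p31} × {0, 1} = {(p29,0), (p29,1), (p31,0), (p31,1)}
  {p29, p30} × {0, 1, 2} = {(p29,0), (p29,1), (p29,2), (p30,0), (p30,1), (p30,2)}
  {p29, p31} × {0, 1, 2} = {(p29,0), (p29,1), (p29,2), (p31,0), (p31,1), (p31,2)}
  {p29, p30, p31} × {0, 1} = {(p29,0), (p29,1), (p30,0), (p30,1), (p31,0), (p31,1)}
  {p29, p30, p31} × {0, 1, 2} = {(p29,0), (p29,1), (p29,2), (p30,0), (p30,1), (p30,2), (p31,0), (p31,1), (p31,2)}
These 16 distinct sets form the basis B.
Close under arbitrary unions to get τ_{X×Y}; counting gives |τ_{X×Y}| = 40.


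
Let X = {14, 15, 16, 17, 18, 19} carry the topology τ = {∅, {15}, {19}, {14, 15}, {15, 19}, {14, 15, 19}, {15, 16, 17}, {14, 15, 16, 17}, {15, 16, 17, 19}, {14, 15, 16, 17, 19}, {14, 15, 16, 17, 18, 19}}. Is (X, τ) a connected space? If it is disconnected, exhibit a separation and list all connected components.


(X, τ) is connected.

Find clopen sets (U ∈ τ with X ∖ U ∈ τ):
  U = ∅, X ∖ U = {14, 15, 16, 17, 18, 19} — both open, so U is clopen.
  U = {14, 15, 16, 17, 18, 19}, X ∖ U = ∅ — both open, so U is clopen.
Only trivial clopens (∅ and X) exist, so (X, τ) is connected.
Compute connected components by grouping points that agree on all clopens:
  component: {14, 15, 16, 17, 18, 19}


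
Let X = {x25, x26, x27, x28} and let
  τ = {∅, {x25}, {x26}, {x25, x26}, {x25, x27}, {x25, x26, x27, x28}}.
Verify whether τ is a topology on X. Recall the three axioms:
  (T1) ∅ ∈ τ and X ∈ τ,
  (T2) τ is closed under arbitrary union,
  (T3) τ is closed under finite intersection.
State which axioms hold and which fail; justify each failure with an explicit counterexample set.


τ is NOT a topology on X.

Axiom (T1): ∅ ∈ τ? Yes; X ∈ τ? Yes.
Axiom (T2/T3): check pairwise unions and intersections of members of τ.
Counterexample for (T2): {x26} ∪ {x25, x27} = {x25, x26, x27} ∉ τ. Therefore τ is NOT a topology.


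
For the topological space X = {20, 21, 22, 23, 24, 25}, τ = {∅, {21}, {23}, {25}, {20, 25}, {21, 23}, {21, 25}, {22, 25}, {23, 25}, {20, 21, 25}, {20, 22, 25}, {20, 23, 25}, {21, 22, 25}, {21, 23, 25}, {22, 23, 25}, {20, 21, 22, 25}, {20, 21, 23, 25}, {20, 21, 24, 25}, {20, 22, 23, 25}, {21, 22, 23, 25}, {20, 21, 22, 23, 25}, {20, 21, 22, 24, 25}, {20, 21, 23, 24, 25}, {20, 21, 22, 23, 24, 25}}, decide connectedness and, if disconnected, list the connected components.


(X, τ) is disconnected; components = [{23}, {20, 21, 22, 24, 25}].

Find clopen sets (U ∈ τ with X ∖ U ∈ τ):
  U = ∅, X ∖ U = {20, 21, 22, 23, 24, 25} — both open, so U is clopen.
  U = {23}, X ∖ U = {20, 21, 22, 24, 25} — both open, so U is clopen.
  U = {20, 21, 22, 24, 25}, X ∖ U = {23} — both open, so U is clopen.
  U = {20, 21, 22, 23, 24, 25}, X ∖ U = ∅ — both open, so U is clopen.
Nontrivial clopen(s) exist: e.g. {23}. So (X, τ) is disconnected.
Compute connected components by grouping points that agree on all clopens:
  component: {23}
  component: {20, 21, 22, 24, 25}
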